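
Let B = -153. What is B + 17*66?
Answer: 969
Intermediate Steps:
B + 17*66 = -153 + 17*66 = -153 + 1122 = 969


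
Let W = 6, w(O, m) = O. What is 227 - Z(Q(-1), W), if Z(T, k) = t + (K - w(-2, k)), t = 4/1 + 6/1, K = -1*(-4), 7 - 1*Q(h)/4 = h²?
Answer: 211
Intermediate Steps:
Q(h) = 28 - 4*h²
K = 4
t = 10 (t = 4*1 + 6*1 = 4 + 6 = 10)
Z(T, k) = 16 (Z(T, k) = 10 + (4 - 1*(-2)) = 10 + (4 + 2) = 10 + 6 = 16)
227 - Z(Q(-1), W) = 227 - 1*16 = 227 - 16 = 211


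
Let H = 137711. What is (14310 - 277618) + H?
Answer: -125597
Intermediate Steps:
(14310 - 277618) + H = (14310 - 277618) + 137711 = -263308 + 137711 = -125597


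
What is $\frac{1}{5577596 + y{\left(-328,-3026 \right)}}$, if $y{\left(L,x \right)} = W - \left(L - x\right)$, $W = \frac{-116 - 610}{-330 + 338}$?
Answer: $\frac{4}{22299229} \approx 1.7938 \cdot 10^{-7}$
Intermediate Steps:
$W = - \frac{363}{4}$ ($W = - \frac{726}{8} = \left(-726\right) \frac{1}{8} = - \frac{363}{4} \approx -90.75$)
$y{\left(L,x \right)} = - \frac{363}{4} + x - L$ ($y{\left(L,x \right)} = - \frac{363}{4} - \left(L - x\right) = - \frac{363}{4} + x - L$)
$\frac{1}{5577596 + y{\left(-328,-3026 \right)}} = \frac{1}{5577596 - \frac{11155}{4}} = \frac{1}{\frac{22299229}{4}} = \frac{4}{22299229}$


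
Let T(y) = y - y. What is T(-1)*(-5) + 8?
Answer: 8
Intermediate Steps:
T(y) = 0
T(-1)*(-5) + 8 = 0*(-5) + 8 = 0 + 8 = 8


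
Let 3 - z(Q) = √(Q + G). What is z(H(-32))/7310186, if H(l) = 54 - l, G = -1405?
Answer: 3/7310186 - I*√1319/7310186 ≈ 4.1039e-7 - 4.9681e-6*I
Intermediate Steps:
z(Q) = 3 - √(-1405 + Q) (z(Q) = 3 - √(Q - 1405) = 3 - √(-1405 + Q))
z(H(-32))/7310186 = (3 - √(-1405 + (54 - 1*(-32))))/7310186 = (3 - √(-1405 + (54 + 32)))*(1/7310186) = (3 - √(-1405 + 86))*(1/7310186) = (3 - √(-1319))*(1/7310186) = (3 - I*√1319)*(1/7310186) = 3/7310186 - I*√1319/7310186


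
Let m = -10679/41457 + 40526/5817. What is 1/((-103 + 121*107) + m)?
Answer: 26795041/344335280675 ≈ 7.7817e-5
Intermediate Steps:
m = 179774071/26795041 (m = -10679*1/41457 + 40526*(1/5817) = -10679/41457 + 40526/5817 = 179774071/26795041 ≈ 6.7092)
1/((-103 + 121*107) + m) = 1/((-103 + 121*107) + 179774071/26795041) = 1/((-103 + 12947) + 179774071/26795041) = 1/(12844 + 179774071/26795041) = 1/(344335280675/26795041) = 26795041/344335280675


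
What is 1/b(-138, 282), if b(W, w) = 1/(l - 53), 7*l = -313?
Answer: -684/7 ≈ -97.714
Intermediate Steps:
l = -313/7 (l = (⅐)*(-313) = -313/7 ≈ -44.714)
b(W, w) = -7/684 (b(W, w) = 1/(-313/7 - 53) = 1/(-684/7) = -7/684)
1/b(-138, 282) = 1/(-7/684) = -684/7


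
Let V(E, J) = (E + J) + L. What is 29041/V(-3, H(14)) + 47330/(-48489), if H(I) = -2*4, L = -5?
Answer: -1408926329/775824 ≈ -1816.0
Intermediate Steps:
H(I) = -8
V(E, J) = -5 + E + J (V(E, J) = (E + J) - 5 = -5 + E + J)
29041/V(-3, H(14)) + 47330/(-48489) = 29041/(-5 - 3 - 8) + 47330/(-48489) = 29041/(-16) + 47330*(-1/48489) = 29041*(-1/16) - 47330/48489 = -29041/16 - 47330/48489 = -1408926329/775824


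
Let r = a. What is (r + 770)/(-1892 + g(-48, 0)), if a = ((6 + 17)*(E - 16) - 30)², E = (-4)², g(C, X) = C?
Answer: -167/194 ≈ -0.86082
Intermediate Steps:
E = 16
a = 900 (a = ((6 + 17)*(16 - 16) - 30)² = (23*0 - 30)² = (0 - 30)² = (-30)² = 900)
r = 900
(r + 770)/(-1892 + g(-48, 0)) = (900 + 770)/(-1892 - 48) = 1670/(-1940) = 1670*(-1/1940) = -167/194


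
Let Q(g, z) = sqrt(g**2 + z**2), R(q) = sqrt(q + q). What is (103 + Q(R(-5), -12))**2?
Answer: (103 + sqrt(134))**2 ≈ 13128.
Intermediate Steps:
R(q) = sqrt(2)*sqrt(q) (R(q) = sqrt(2*q) = sqrt(2)*sqrt(q))
(103 + Q(R(-5), -12))**2 = (103 + sqrt((sqrt(2)*sqrt(-5))**2 + (-12)**2))**2 = (103 + sqrt((sqrt(2)*(I*sqrt(5)))**2 + 144))**2 = (103 + sqrt((I*sqrt(10))**2 + 144))**2 = (103 + sqrt(-10 + 144))**2 = (103 + sqrt(134))**2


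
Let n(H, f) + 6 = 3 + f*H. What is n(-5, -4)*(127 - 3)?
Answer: 2108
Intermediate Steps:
n(H, f) = -3 + H*f (n(H, f) = -6 + (3 + f*H) = -6 + (3 + H*f) = -3 + H*f)
n(-5, -4)*(127 - 3) = (-3 - 5*(-4))*(127 - 3) = (-3 + 20)*124 = 17*124 = 2108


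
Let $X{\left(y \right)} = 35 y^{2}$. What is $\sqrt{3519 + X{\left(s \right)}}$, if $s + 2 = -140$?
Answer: $\sqrt{709259} \approx 842.17$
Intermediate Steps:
$s = -142$ ($s = -2 - 140 = -142$)
$\sqrt{3519 + X{\left(s \right)}} = \sqrt{3519 + 35 \left(-142\right)^{2}} = \sqrt{3519 + 35 \cdot 20164} = \sqrt{3519 + 705740} = \sqrt{709259}$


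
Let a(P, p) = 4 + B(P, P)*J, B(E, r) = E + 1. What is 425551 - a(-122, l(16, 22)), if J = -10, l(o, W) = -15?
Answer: 424337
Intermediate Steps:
B(E, r) = 1 + E
a(P, p) = -6 - 10*P (a(P, p) = 4 + (1 + P)*(-10) = 4 + (-10 - 10*P) = -6 - 10*P)
425551 - a(-122, l(16, 22)) = 425551 - (-6 - 10*(-122)) = 425551 - (-6 + 1220) = 425551 - 1*1214 = 425551 - 1214 = 424337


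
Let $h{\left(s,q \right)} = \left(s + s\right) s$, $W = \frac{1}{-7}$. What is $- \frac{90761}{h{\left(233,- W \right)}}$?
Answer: $- \frac{90761}{108578} \approx -0.83591$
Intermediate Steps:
$W = - \frac{1}{7} \approx -0.14286$
$h{\left(s,q \right)} = 2 s^{2}$ ($h{\left(s,q \right)} = 2 s s = 2 s^{2}$)
$- \frac{90761}{h{\left(233,- W \right)}} = - \frac{90761}{2 \cdot 233^{2}} = - \frac{90761}{2 \cdot 54289} = - \frac{90761}{108578}$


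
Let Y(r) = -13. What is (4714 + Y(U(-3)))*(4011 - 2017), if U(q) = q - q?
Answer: 9373794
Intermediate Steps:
U(q) = 0
(4714 + Y(U(-3)))*(4011 - 2017) = (4714 - 13)*(4011 - 2017) = 4701*1994 = 9373794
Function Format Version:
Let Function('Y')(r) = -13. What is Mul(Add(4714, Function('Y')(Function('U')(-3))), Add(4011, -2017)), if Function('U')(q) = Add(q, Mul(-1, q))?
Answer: 9373794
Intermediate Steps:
Function('U')(q) = 0
Mul(Add(4714, Function('Y')(Function('U')(-3))), Add(4011, -2017)) = Mul(Add(4714, -13), Add(4011, -2017)) = Mul(4701, 1994) = 9373794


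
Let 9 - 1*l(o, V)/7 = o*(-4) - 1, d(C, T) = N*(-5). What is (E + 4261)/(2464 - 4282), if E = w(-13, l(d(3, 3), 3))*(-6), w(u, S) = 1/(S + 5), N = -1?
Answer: -916109/390870 ≈ -2.3438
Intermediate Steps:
d(C, T) = 5 (d(C, T) = -1*(-5) = 5)
l(o, V) = 70 + 28*o (l(o, V) = 63 - 7*(o*(-4) - 1) = 63 - 7*(-4*o - 1) = 63 - 7*(-1 - 4*o) = 63 + (7 + 28*o) = 70 + 28*o)
w(u, S) = 1/(5 + S)
E = -6/215 (E = -6/(5 + (70 + 28*5)) = -6/(5 + (70 + 140)) = -6/(5 + 210) = -6/215 ≈ -0.027907)
(E + 4261)/(2464 - 4282) = (-6/215 + 4261)/(2464 - 4282) = (916109/215)/(-1818) = (916109/215)*(-1/1818) = -916109/390870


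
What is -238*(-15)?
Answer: 3570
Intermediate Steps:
-238*(-15) = -1*(-3570) = 3570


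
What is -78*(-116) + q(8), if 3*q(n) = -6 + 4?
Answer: 27142/3 ≈ 9047.3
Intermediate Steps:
q(n) = -⅔ (q(n) = (-6 + 4)/3 = (⅓)*(-2) = -⅔)
-78*(-116) + q(8) = -78*(-116) - ⅔ = 9048 - ⅔ = 27142/3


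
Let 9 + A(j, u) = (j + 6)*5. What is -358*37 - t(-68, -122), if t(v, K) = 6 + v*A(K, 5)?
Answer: -53304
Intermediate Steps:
A(j, u) = 21 + 5*j (A(j, u) = -9 + (j + 6)*5 = -9 + (6 + j)*5 = -9 + (30 + 5*j) = 21 + 5*j)
t(v, K) = 6 + v*(21 + 5*K)
-358*37 - t(-68, -122) = -358*37 - (6 - 68*(21 + 5*(-122))) = -13246 - (6 - 68*(21 - 610)) = -13246 - (6 - 68*(-589)) = -13246 - (6 + 40052) = -13246 - 1*40058 = -13246 - 40058 = -53304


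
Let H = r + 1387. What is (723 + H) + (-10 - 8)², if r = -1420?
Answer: 1014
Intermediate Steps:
H = -33 (H = -1420 + 1387 = -33)
(723 + H) + (-10 - 8)² = (723 - 33) + (-10 - 8)² = 690 + (-18)² = 690 + 324 = 1014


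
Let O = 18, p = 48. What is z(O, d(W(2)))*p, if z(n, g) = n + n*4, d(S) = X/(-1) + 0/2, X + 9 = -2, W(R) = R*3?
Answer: 4320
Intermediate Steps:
W(R) = 3*R
X = -11 (X = -9 - 2 = -11)
d(S) = 11 (d(S) = -11/(-1) + 0/2 = -11*(-1) + 0*(½) = 11 + 0 = 11)
z(n, g) = 5*n (z(n, g) = n + 4*n = 5*n)
z(O, d(W(2)))*p = (5*18)*48 = 90*48 = 4320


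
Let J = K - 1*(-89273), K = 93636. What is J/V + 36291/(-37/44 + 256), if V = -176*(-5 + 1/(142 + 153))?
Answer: 1020037487081/2912553248 ≈ 350.22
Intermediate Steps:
V = 259424/295 (V = -176*(-5 + 1/295) = -176*(-1474/295) = 259424/295 ≈ 879.40)
J = 182909 (J = 93636 - 1*(-89273) = 93636 + 89273 = 182909)
J/V + 36291/(-37/44 + 256) = 182909/(259424/295) + 36291/(-37/44 + 256) = 182909*(295/259424) + 36291/(-37*1/44 + 256) = 53958155/259424 + 36291/(-37/44 + 256) = 53958155/259424 + 36291/(11227/44) = 53958155/259424 + 36291*(44/11227) = 53958155/259424 + 1596804/11227 = 1020037487081/2912553248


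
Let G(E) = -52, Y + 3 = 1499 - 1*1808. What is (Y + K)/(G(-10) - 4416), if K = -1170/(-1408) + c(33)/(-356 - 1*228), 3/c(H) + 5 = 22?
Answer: 271857447/3903530752 ≈ 0.069644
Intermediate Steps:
Y = -312 (Y = -3 + (1499 - 1*1808) = -3 + (1499 - 1808) = -3 - 309 = -312)
c(H) = 3/17 (c(H) = 3/(-5 + 22) = 3/17)
K = 725721/873664 (K = -1170/(-1408) + 3/(17*(-356 - 1*228)) = -1170*(-1/1408) + 3/(17*(-356 - 228)) = 585/704 + (3/17)/(-584) = 585/704 + (3/17)*(-1/584) = 585/704 - 3/9928 = 725721/873664 ≈ 0.83066)
(Y + K)/(G(-10) - 4416) = (-312 + 725721/873664)/(-52 - 4416) = -271857447/873664/(-4468) = -271857447/873664*(-1/4468) = 271857447/3903530752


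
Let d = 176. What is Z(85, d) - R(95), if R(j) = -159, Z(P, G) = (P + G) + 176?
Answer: 596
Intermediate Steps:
Z(P, G) = 176 + G + P (Z(P, G) = (G + P) + 176 = 176 + G + P)
Z(85, d) - R(95) = (176 + 176 + 85) - 1*(-159) = 437 + 159 = 596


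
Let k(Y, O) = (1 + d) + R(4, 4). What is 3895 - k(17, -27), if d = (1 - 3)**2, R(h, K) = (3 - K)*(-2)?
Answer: 3888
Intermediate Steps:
R(h, K) = -6 + 2*K
d = 4 (d = (-2)**2 = 4)
k(Y, O) = 7 (k(Y, O) = (1 + 4) + (-6 + 2*4) = 5 + (-6 + 8) = 5 + 2 = 7)
3895 - k(17, -27) = 3895 - 1*7 = 3895 - 7 = 3888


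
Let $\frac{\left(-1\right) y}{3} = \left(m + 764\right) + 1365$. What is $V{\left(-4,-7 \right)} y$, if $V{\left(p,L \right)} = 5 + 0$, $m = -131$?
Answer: $-29970$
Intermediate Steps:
$V{\left(p,L \right)} = 5$
$y = -5994$ ($y = - 3 \left(\left(-131 + 764\right) + 1365\right) = - 3 \left(633 + 1365\right) = \left(-3\right) 1998 = -5994$)
$V{\left(-4,-7 \right)} y = 5 \left(-5994\right) = -29970$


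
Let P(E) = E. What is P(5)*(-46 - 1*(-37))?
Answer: -45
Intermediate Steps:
P(5)*(-46 - 1*(-37)) = 5*(-46 - 1*(-37)) = 5*(-46 + 37) = 5*(-9) = -45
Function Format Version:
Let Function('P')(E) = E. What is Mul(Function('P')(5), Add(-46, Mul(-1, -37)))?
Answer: -45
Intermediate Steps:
Mul(Function('P')(5), Add(-46, Mul(-1, -37))) = Mul(5, Add(-46, Mul(-1, -37))) = Mul(5, Add(-46, 37)) = Mul(5, -9) = -45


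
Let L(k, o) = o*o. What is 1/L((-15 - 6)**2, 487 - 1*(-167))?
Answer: 1/427716 ≈ 2.3380e-6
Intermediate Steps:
L(k, o) = o**2
1/L((-15 - 6)**2, 487 - 1*(-167)) = 1/((487 - 1*(-167))**2) = 1/((487 + 167)**2) = 1/(654**2) = 1/427716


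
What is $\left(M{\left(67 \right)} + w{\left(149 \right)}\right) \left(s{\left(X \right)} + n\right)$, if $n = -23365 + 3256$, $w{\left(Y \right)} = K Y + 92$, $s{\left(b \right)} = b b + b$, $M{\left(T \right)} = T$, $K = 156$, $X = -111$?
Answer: $-184860297$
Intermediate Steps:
$s{\left(b \right)} = b + b^{2}$ ($s{\left(b \right)} = b^{2} + b = b + b^{2}$)
$w{\left(Y \right)} = 92 + 156 Y$ ($w{\left(Y \right)} = 156 Y + 92 = 92 + 156 Y$)
$n = -20109$
$\left(M{\left(67 \right)} + w{\left(149 \right)}\right) \left(s{\left(X \right)} + n\right) = \left(67 + \left(92 + 156 \cdot 149\right)\right) \left(- 111 \left(1 - 111\right) - 20109\right) = \left(67 + \left(92 + 23244\right)\right) \left(\left(-111\right) \left(-110\right) - 20109\right) = \left(67 + 23336\right) \left(12210 - 20109\right) = 23403 \left(-7899\right) = -184860297$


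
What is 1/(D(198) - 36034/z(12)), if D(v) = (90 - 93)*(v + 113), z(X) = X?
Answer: -6/23615 ≈ -0.00025408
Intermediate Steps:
D(v) = -339 - 3*v (D(v) = -3*(113 + v) = -339 - 3*v)
1/(D(198) - 36034/z(12)) = 1/((-339 - 3*198) - 36034/12) = 1/((-339 - 594) - 36034*1/12) = 1/(-933 - 18017/6) = 1/(-23615/6) = -6/23615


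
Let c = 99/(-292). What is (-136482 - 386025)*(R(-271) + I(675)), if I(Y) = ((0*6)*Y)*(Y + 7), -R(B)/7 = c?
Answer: -362097351/292 ≈ -1.2401e+6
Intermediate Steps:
c = -99/292 (c = 99*(-1/292) = -99/292 ≈ -0.33904)
R(B) = 693/292 (R(B) = -7*(-99/292) = 693/292)
I(Y) = 0 (I(Y) = (0*Y)*(7 + Y) = 0*(7 + Y) = 0)
(-136482 - 386025)*(R(-271) + I(675)) = (-136482 - 386025)*(693/292 + 0) = -522507*693/292 = -362097351/292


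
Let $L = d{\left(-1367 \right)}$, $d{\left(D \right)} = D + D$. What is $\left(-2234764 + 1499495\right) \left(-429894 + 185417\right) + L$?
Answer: $179756356579$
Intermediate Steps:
$d{\left(D \right)} = 2 D$
$L = -2734$ ($L = 2 \left(-1367\right) = -2734$)
$\left(-2234764 + 1499495\right) \left(-429894 + 185417\right) + L = \left(-2234764 + 1499495\right) \left(-429894 + 185417\right) - 2734 = \left(-735269\right) \left(-244477\right) - 2734 = 179756359313 - 2734 = 179756356579$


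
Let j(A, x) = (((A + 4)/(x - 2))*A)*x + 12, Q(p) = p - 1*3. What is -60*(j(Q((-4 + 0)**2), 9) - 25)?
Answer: -113880/7 ≈ -16269.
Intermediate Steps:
Q(p) = -3 + p (Q(p) = p - 3 = -3 + p)
j(A, x) = 12 + A*x*(4 + A)/(-2 + x) (j(A, x) = (((4 + A)/(-2 + x))*A)*x + 12 = (A*(4 + A)/(-2 + x))*x + 12 = A*x*(4 + A)/(-2 + x) + 12 = 12 + A*x*(4 + A)/(-2 + x))
-60*(j(Q((-4 + 0)**2), 9) - 25) = -60*((-24 + 12*9 + 9*(-3 + (-4 + 0)**2)**2 + 4*(-3 + (-4 + 0)**2)*9)/(-2 + 9) - 25) = -60*((-24 + 108 + 9*(-3 + (-4)**2)**2 + 4*(-3 + (-4)**2)*9)/7 - 25) = -60*((-24 + 108 + 9*(-3 + 16)**2 + 4*(-3 + 16)*9)/7 - 25) = -60*((-24 + 108 + 9*13**2 + 4*13*9)/7 - 25) = -60*((-24 + 108 + 9*169 + 468)/7 - 25) = -60*((-24 + 108 + 1521 + 468)/7 - 25) = -60*((1/7)*2073 - 25) = -60*(2073/7 - 25) = -60*1898/7 = -113880/7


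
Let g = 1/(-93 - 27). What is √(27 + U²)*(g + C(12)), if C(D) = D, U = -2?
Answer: 1439*√31/120 ≈ 66.767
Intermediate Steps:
g = -1/120 (g = 1/(-120) = -1/120 ≈ -0.0083333)
√(27 + U²)*(g + C(12)) = √(27 + (-2)²)*(-1/120 + 12) = √(27 + 4)*(1439/120) = √31*(1439/120) = 1439*√31/120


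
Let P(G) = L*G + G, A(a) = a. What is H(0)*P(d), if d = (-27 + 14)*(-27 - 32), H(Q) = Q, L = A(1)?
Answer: 0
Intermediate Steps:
L = 1
d = 767 (d = -13*(-59) = 767)
P(G) = 2*G (P(G) = 1*G + G = G + G = 2*G)
H(0)*P(d) = 0*(2*767) = 0*1534 = 0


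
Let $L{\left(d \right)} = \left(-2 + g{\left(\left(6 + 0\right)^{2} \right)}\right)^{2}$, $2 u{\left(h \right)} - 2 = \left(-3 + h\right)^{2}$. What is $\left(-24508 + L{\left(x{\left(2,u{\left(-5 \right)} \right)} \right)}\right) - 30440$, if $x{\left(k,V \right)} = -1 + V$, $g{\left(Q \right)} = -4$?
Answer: $-54912$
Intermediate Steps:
$u{\left(h \right)} = 1 + \frac{\left(-3 + h\right)^{2}}{2}$
$L{\left(d \right)} = 36$ ($L{\left(d \right)} = \left(-2 - 4\right)^{2} = \left(-6\right)^{2} = 36$)
$\left(-24508 + L{\left(x{\left(2,u{\left(-5 \right)} \right)} \right)}\right) - 30440 = \left(-24508 + 36\right) - 30440 = -24472 - 30440 = -54912$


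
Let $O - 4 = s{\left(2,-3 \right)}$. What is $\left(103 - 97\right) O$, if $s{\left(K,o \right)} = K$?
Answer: $36$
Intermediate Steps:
$O = 6$ ($O = 4 + 2 = 6$)
$\left(103 - 97\right) O = \left(103 - 97\right) 6 = 6 \cdot 6 = 36$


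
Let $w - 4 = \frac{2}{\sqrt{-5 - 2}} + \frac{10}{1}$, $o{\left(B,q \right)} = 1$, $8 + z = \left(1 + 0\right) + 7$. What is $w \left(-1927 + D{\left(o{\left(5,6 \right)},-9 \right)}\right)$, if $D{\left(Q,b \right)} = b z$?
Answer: $-26978 + \frac{3854 i \sqrt{7}}{7} \approx -26978.0 + 1456.7 i$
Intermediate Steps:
$z = 0$ ($z = -8 + \left(\left(1 + 0\right) + 7\right) = -8 + \left(1 + 7\right) = -8 + 8 = 0$)
$D{\left(Q,b \right)} = 0$ ($D{\left(Q,b \right)} = b 0 = 0$)
$w = 14 - \frac{2 i \sqrt{7}}{7}$ ($w = 4 + \left(\frac{2}{\sqrt{-5 - 2}} + \frac{10}{1}\right) = 4 + \left(\frac{2}{\sqrt{-7}} + 10 \cdot 1\right) = 4 + \left(\frac{2}{i \sqrt{7}} + 10\right) = 4 + \left(2 \left(- \frac{i \sqrt{7}}{7}\right) + 10\right) = 4 + \left(- \frac{2 i \sqrt{7}}{7} + 10\right) = 4 + \left(10 - \frac{2 i \sqrt{7}}{7}\right) = 14 - \frac{2 i \sqrt{7}}{7} \approx 14.0 - 0.75593 i$)
$w \left(-1927 + D{\left(o{\left(5,6 \right)},-9 \right)}\right) = \left(14 - \frac{2 i \sqrt{7}}{7}\right) \left(-1927 + 0\right) = \left(14 - \frac{2 i \sqrt{7}}{7}\right) \left(-1927\right) = -26978 + \frac{3854 i \sqrt{7}}{7}$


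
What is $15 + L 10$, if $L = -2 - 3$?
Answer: $-35$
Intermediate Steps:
$L = -5$
$15 + L 10 = 15 - 50 = -35$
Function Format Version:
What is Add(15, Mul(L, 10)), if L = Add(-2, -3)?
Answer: -35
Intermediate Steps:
L = -5
Add(15, Mul(L, 10)) = Add(15, Mul(-5, 10)) = Add(15, -50) = -35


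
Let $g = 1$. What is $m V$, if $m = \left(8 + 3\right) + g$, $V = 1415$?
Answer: $16980$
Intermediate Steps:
$m = 12$ ($m = \left(8 + 3\right) + 1 = 11 + 1 = 12$)
$m V = 12 \cdot 1415 = 16980$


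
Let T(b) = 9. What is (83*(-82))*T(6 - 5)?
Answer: -61254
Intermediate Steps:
(83*(-82))*T(6 - 5) = (83*(-82))*9 = -6806*9 = -61254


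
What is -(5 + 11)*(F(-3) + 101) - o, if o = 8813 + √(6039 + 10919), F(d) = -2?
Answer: -10397 - √16958 ≈ -10527.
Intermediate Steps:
o = 8813 + √16958 ≈ 8943.2
-(5 + 11)*(F(-3) + 101) - o = -(5 + 11)*(-2 + 101) - (8813 + √16958) = -16*99 + (-8813 - √16958) = -1*1584 + (-8813 - √16958) = -1584 + (-8813 - √16958) = -10397 - √16958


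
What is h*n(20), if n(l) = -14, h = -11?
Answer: 154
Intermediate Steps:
h*n(20) = -11*(-14) = 154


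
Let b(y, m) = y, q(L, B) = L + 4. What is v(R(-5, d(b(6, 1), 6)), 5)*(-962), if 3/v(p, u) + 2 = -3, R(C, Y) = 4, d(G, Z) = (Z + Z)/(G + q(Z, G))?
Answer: 2886/5 ≈ 577.20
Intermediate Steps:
q(L, B) = 4 + L
d(G, Z) = 2*Z/(4 + G + Z) (d(G, Z) = (Z + Z)/(G + (4 + Z)) = (2*Z)/(4 + G + Z) = 2*Z/(4 + G + Z))
v(p, u) = -⅗ (v(p, u) = 3/(-2 - 3) = 3/(-5) = 3*(-⅕) = -⅗)
v(R(-5, d(b(6, 1), 6)), 5)*(-962) = -⅗*(-962) = 2886/5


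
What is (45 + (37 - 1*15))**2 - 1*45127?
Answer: -40638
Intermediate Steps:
(45 + (37 - 1*15))**2 - 1*45127 = (45 + (37 - 15))**2 - 45127 = (45 + 22)**2 - 45127 = 67**2 - 45127 = 4489 - 45127 = -40638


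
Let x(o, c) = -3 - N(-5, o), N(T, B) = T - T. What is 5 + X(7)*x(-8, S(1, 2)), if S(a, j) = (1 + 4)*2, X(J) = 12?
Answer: -31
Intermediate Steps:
N(T, B) = 0
S(a, j) = 10 (S(a, j) = 5*2 = 10)
x(o, c) = -3 (x(o, c) = -3 - 1*0 = -3 + 0 = -3)
5 + X(7)*x(-8, S(1, 2)) = 5 + 12*(-3) = 5 - 36 = -31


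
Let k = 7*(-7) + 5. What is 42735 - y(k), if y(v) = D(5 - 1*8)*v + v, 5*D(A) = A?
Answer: 213763/5 ≈ 42753.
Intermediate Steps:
D(A) = A/5
k = -44 (k = -49 + 5 = -44)
y(v) = 2*v/5 (y(v) = ((5 - 1*8)/5)*v + v = ((5 - 8)/5)*v + v = ((1/5)*(-3))*v + v = -3*v/5 + v = 2*v/5)
42735 - y(k) = 42735 - 2*(-44)/5 = 42735 - 1*(-88/5) = 42735 + 88/5 = 213763/5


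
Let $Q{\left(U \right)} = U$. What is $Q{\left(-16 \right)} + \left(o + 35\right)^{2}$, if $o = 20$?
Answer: $3009$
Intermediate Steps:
$Q{\left(-16 \right)} + \left(o + 35\right)^{2} = -16 + \left(20 + 35\right)^{2} = -16 + 55^{2} = -16 + 3025 = 3009$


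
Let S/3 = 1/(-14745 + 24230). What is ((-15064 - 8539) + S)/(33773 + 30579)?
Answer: -55968613/152594680 ≈ -0.36678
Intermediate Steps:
S = 3/9485 (S = 3/(-14745 + 24230) = 3/9485 ≈ 0.00031629)
((-15064 - 8539) + S)/(33773 + 30579) = ((-15064 - 8539) + 3/9485)/(33773 + 30579) = (-23603 + 3/9485)/64352 = -223874452/9485*1/64352 = -55968613/152594680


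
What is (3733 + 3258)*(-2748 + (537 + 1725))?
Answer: -3397626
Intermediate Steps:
(3733 + 3258)*(-2748 + (537 + 1725)) = 6991*(-2748 + 2262) = 6991*(-486) = -3397626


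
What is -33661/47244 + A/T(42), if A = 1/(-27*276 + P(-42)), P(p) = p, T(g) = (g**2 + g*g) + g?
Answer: -37523012651/52664422230 ≈ -0.71249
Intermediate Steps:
T(g) = g + 2*g**2 (T(g) = (g**2 + g**2) + g = 2*g**2 + g = g + 2*g**2)
A = -1/7494 (A = 1/(-27*276 - 42) = 1/(-7452 - 42) = 1/(-7494) = -1/7494 ≈ -0.00013344)
-33661/47244 + A/T(42) = -33661/47244 - 1/(42*(1 + 2*42))/7494 = -33661*1/47244 - 1/(42*(1 + 84))/7494 = -33661/47244 - 1/(7494*(42*85)) = -33661/47244 - 1/7494/3570 = -33661/47244 - 1/7494*1/3570 = -33661/47244 - 1/26753580 = -37523012651/52664422230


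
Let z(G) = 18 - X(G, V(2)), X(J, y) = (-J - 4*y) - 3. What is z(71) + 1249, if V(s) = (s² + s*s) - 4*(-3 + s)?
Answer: 1389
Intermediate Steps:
V(s) = 12 - 4*s + 2*s² (V(s) = (s² + s²) + (12 - 4*s) = 2*s² + (12 - 4*s) = 12 - 4*s + 2*s²)
X(J, y) = -3 - J - 4*y
z(G) = 69 + G (z(G) = 18 - (-3 - G - 4*(12 - 4*2 + 2*2²)) = 18 - (-3 - G - 4*(12 - 8 + 2*4)) = 18 - (-3 - G - 4*(12 - 8 + 8)) = 18 - (-3 - G - 4*12) = 18 - (-3 - G - 48) = 18 - (-51 - G) = 18 + (51 + G) = 69 + G)
z(71) + 1249 = (69 + 71) + 1249 = 140 + 1249 = 1389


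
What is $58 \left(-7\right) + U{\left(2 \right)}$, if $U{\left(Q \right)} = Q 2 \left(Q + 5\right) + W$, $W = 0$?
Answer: $-378$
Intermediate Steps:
$U{\left(Q \right)} = Q \left(10 + 2 Q\right)$ ($U{\left(Q \right)} = Q 2 \left(Q + 5\right) + 0 = Q 2 \left(5 + Q\right) + 0 = Q \left(10 + 2 Q\right) + 0 = Q \left(10 + 2 Q\right)$)
$58 \left(-7\right) + U{\left(2 \right)} = 58 \left(-7\right) + 2 \cdot 2 \left(5 + 2\right) = -406 + 2 \cdot 2 \cdot 7 = -406 + 28 = -378$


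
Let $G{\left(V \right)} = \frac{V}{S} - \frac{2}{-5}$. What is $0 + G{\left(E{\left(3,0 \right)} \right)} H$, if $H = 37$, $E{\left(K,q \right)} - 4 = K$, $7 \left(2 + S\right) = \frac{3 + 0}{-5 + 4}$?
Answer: $- \frac{7807}{85} \approx -91.847$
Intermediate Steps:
$S = - \frac{17}{7}$ ($S = -2 + \frac{\left(3 + 0\right) \frac{1}{-5 + 4}}{7} = -2 + \frac{3 \frac{1}{-1}}{7} = -2 + \frac{3 \left(-1\right)}{7} = -2 + \frac{1}{7} \left(-3\right) = -2 - \frac{3}{7} = - \frac{17}{7} \approx -2.4286$)
$E{\left(K,q \right)} = 4 + K$
$G{\left(V \right)} = \frac{2}{5} - \frac{7 V}{17}$ ($G{\left(V \right)} = \frac{V}{- \frac{17}{7}} - \frac{2}{-5} = V \left(- \frac{7}{17}\right) - - \frac{2}{5} = - \frac{7 V}{17} + \frac{2}{5} = \frac{2}{5} - \frac{7 V}{17}$)
$0 + G{\left(E{\left(3,0 \right)} \right)} H = 0 + \left(\frac{2}{5} - \frac{7 \left(4 + 3\right)}{17}\right) 37 = 0 + \left(\frac{2}{5} - \frac{49}{17}\right) 37 = 0 - \frac{7807}{85} = - \frac{7807}{85}$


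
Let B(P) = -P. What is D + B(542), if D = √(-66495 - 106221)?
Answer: -542 + 2*I*√43179 ≈ -542.0 + 415.59*I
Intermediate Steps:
D = 2*I*√43179 (D = √(-172716) = 2*I*√43179 ≈ 415.59*I)
D + B(542) = 2*I*√43179 - 1*542 = 2*I*√43179 - 542 = -542 + 2*I*√43179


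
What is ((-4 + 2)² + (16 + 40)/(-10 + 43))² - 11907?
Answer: -12931379/1089 ≈ -11875.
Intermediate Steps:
((-4 + 2)² + (16 + 40)/(-10 + 43))² - 11907 = ((-2)² + 56/33)² - 11907 = (4 + 56*(1/33))² - 11907 = (4 + 56/33)² - 11907 = (188/33)² - 11907 = 35344/1089 - 11907 = -12931379/1089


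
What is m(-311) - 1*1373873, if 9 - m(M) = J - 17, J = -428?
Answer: -1373419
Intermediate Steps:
m(M) = 454 (m(M) = 9 - (-428 - 17) = 9 - 1*(-445) = 9 + 445 = 454)
m(-311) - 1*1373873 = 454 - 1*1373873 = 454 - 1373873 = -1373419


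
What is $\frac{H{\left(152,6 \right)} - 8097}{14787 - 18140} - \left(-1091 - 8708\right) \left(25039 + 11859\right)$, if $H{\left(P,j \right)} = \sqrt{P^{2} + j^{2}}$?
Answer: $\frac{1212322430303}{3353} - \frac{2 \sqrt{5785}}{3353} \approx 3.6156 \cdot 10^{8}$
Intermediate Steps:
$\frac{H{\left(152,6 \right)} - 8097}{14787 - 18140} - \left(-1091 - 8708\right) \left(25039 + 11859\right) = \frac{\sqrt{152^{2} + 6^{2}} - 8097}{14787 - 18140} - \left(-1091 - 8708\right) \left(25039 + 11859\right) = \frac{\sqrt{23104 + 36} - 8097}{-3353} - \left(-9799\right) 36898 = \left(\sqrt{23140} - 8097\right) \left(- \frac{1}{3353}\right) - -361563502 = \left(2 \sqrt{5785} - 8097\right) \left(- \frac{1}{3353}\right) + 361563502 = \left(-8097 + 2 \sqrt{5785}\right) \left(- \frac{1}{3353}\right) + 361563502 = \left(\frac{8097}{3353} - \frac{2 \sqrt{5785}}{3353}\right) + 361563502 = \frac{1212322430303}{3353} - \frac{2 \sqrt{5785}}{3353}$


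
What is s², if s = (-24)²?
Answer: 331776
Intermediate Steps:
s = 576
s² = 576² = 331776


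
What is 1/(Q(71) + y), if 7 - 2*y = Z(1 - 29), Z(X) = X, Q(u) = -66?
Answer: -2/97 ≈ -0.020619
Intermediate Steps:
y = 35/2 (y = 7/2 - (1 - 29)/2 = 7/2 - ½*(-28) = 7/2 + 14 = 35/2 ≈ 17.500)
1/(Q(71) + y) = 1/(-66 + 35/2) = 1/(-97/2) = -2/97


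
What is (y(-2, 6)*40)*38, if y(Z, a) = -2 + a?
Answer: 6080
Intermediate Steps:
(y(-2, 6)*40)*38 = ((-2 + 6)*40)*38 = (4*40)*38 = 160*38 = 6080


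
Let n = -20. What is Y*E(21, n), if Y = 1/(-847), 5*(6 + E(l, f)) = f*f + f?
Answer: -10/121 ≈ -0.082645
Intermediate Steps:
E(l, f) = -6 + f/5 + f²/5 (E(l, f) = -6 + (f*f + f)/5 = -6 + (f² + f)/5 = -6 + (f + f²)/5 = -6 + (f/5 + f²/5) = -6 + f/5 + f²/5)
Y = -1/847 ≈ -0.0011806
Y*E(21, n) = -(-6 + (⅕)*(-20) + (⅕)*(-20)²)/847 = -(-6 - 4 + (⅕)*400)/847 = -(-6 - 4 + 80)/847 = -1/847*70 = -10/121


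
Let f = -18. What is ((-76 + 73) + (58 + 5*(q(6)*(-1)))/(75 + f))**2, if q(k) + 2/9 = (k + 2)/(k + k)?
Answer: 1075369/263169 ≈ 4.0862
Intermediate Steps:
q(k) = -2/9 + (2 + k)/(2*k) (q(k) = -2/9 + (k + 2)/(k + k) = -2/9 + (2 + k)/((2*k)) = -2/9 + (2 + k)*(1/(2*k)) = -2/9 + (2 + k)/(2*k))
((-76 + 73) + (58 + 5*(q(6)*(-1)))/(75 + f))**2 = ((-76 + 73) + (58 + 5*((5/18 + 1/6)*(-1)))/(75 - 18))**2 = (-3 + (58 + 5*((5/18 + 1/6)*(-1)))/57)**2 = (-3 + (58 + 5*((4/9)*(-1)))*(1/57))**2 = (-3 + (58 + 5*(-4/9))*(1/57))**2 = (-3 + (58 - 20/9)*(1/57))**2 = (-3 + (502/9)*(1/57))**2 = (-3 + 502/513)**2 = (-1037/513)**2 = 1075369/263169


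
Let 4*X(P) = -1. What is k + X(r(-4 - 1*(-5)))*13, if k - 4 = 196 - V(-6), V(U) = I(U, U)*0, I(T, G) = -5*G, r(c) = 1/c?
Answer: 787/4 ≈ 196.75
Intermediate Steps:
X(P) = -1/4 (X(P) = (1/4)*(-1) = -1/4)
V(U) = 0 (V(U) = -5*U*0 = 0)
k = 200 (k = 4 + (196 - 1*0) = 4 + (196 + 0) = 4 + 196 = 200)
k + X(r(-4 - 1*(-5)))*13 = 200 - 1/4*13 = 200 - 13/4 = 787/4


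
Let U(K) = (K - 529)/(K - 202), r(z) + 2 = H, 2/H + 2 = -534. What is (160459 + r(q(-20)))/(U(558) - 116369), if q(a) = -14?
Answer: -765444055/555126289 ≈ -1.3789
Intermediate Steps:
H = -1/268 (H = 2/(-2 - 534) = 2/(-536) = 2*(-1/536) = -1/268 ≈ -0.0037313)
r(z) = -537/268 (r(z) = -2 - 1/268 = -537/268)
U(K) = (-529 + K)/(-202 + K)
(160459 + r(q(-20)))/(U(558) - 116369) = (160459 - 537/268)/((-529 + 558)/(-202 + 558) - 116369) = 43002475/(268*(29/356 - 116369)) = 43002475/(268*(-41427335/356)) = (43002475/268)*(-356/41427335) = -765444055/555126289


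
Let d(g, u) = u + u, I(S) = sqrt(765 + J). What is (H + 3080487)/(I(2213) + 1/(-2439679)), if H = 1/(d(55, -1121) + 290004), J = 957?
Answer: 2162646374712669505/2949388389224528456962 + 5276162944812630825288895*sqrt(1722)/2949388389224528456962 ≈ 74234.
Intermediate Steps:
I(S) = sqrt(1722) (I(S) = sqrt(765 + 957) = sqrt(1722))
d(g, u) = 2*u
H = 1/287762 (H = 1/(2*(-1121) + 290004) = 1/(-2242 + 290004) = 1/287762 ≈ 3.4751e-6)
(H + 3080487)/(I(2213) + 1/(-2439679)) = (1/287762 + 3080487)/(sqrt(1722) + 1/(-2439679)) = 886447100095/(287762*(sqrt(1722) - 1/2439679)) = 886447100095/(287762*(-1/2439679 + sqrt(1722)))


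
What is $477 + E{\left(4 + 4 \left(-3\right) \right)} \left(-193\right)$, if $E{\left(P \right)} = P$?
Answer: $2021$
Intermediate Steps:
$477 + E{\left(4 + 4 \left(-3\right) \right)} \left(-193\right) = 477 + \left(4 + 4 \left(-3\right)\right) \left(-193\right) = 477 + \left(4 - 12\right) \left(-193\right) = 477 - -1544 = 477 + 1544 = 2021$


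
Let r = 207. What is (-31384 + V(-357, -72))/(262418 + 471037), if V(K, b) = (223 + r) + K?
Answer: -3479/81495 ≈ -0.042690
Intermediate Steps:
V(K, b) = 430 + K (V(K, b) = (223 + 207) + K = 430 + K)
(-31384 + V(-357, -72))/(262418 + 471037) = (-31384 + (430 - 357))/(262418 + 471037) = (-31384 + 73)/733455 = -31311*1/733455 = -3479/81495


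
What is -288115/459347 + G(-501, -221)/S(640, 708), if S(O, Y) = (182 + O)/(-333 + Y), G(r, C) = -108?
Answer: -3140064005/62930539 ≈ -49.897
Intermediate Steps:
S(O, Y) = (182 + O)/(-333 + Y)
-288115/459347 + G(-501, -221)/S(640, 708) = -288115/459347 - 108*(-333 + 708)/(182 + 640) = -288115*1/459347 - 108/(822/375) = -288115/459347 - 108/((1/375)*822) = -288115/459347 - 108/274/125 = -288115/459347 - 108*125/274 = -288115/459347 - 6750/137 = -3140064005/62930539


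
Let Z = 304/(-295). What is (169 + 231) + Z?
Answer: 117696/295 ≈ 398.97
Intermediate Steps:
Z = -304/295 (Z = 304*(-1/295) = -304/295 ≈ -1.0305)
(169 + 231) + Z = (169 + 231) - 304/295 = 400 - 304/295 = 117696/295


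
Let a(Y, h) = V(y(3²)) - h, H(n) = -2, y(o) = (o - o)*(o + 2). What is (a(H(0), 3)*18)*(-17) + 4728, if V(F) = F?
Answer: 5646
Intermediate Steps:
y(o) = 0 (y(o) = 0*(2 + o) = 0)
a(Y, h) = -h (a(Y, h) = 0 - h = -h)
(a(H(0), 3)*18)*(-17) + 4728 = (-1*3*18)*(-17) + 4728 = -3*18*(-17) + 4728 = -54*(-17) + 4728 = 918 + 4728 = 5646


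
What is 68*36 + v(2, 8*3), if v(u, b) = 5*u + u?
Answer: 2460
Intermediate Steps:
v(u, b) = 6*u
68*36 + v(2, 8*3) = 68*36 + 6*2 = 2448 + 12 = 2460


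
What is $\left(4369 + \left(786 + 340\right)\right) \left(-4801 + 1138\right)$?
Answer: $-20128185$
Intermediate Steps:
$\left(4369 + \left(786 + 340\right)\right) \left(-4801 + 1138\right) = \left(4369 + 1126\right) \left(-3663\right) = 5495 \left(-3663\right) = -20128185$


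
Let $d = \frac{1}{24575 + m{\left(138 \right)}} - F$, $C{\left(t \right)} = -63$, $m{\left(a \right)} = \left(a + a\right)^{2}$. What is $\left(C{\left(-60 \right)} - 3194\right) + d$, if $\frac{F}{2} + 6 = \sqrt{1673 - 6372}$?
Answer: $- \frac{326936994}{100751} - 2 i \sqrt{4699} \approx -3245.0 - 137.1 i$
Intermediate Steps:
$m{\left(a \right)} = 4 a^{2}$ ($m{\left(a \right)} = \left(2 a\right)^{2} = 4 a^{2}$)
$F = -12 + 2 i \sqrt{4699}$ ($F = -12 + 2 \sqrt{1673 - 6372} = -12 + 2 \sqrt{-4699} = -12 + 2 i \sqrt{4699} \approx -12.0 + 137.1 i$)
$d = \frac{1209013}{100751} - 2 i \sqrt{4699}$ ($d = \frac{1}{24575 + 4 \cdot 138^{2}} - \left(-12 + 2 i \sqrt{4699}\right) = \frac{1}{24575 + 4 \cdot 19044} + \left(12 - 2 i \sqrt{4699}\right) = \frac{1}{24575 + 76176} + \left(12 - 2 i \sqrt{4699}\right) = \frac{1}{100751} + \left(12 - 2 i \sqrt{4699}\right) = \frac{1209013}{100751} - 2 i \sqrt{4699} \approx 12.0 - 137.1 i$)
$\left(C{\left(-60 \right)} - 3194\right) + d = \left(-63 - 3194\right) + \left(\frac{1209013}{100751} - 2 i \sqrt{4699}\right) = -3257 + \left(\frac{1209013}{100751} - 2 i \sqrt{4699}\right) = - \frac{326936994}{100751} - 2 i \sqrt{4699}$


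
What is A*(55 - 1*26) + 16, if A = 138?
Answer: 4018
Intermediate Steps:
A*(55 - 1*26) + 16 = 138*(55 - 1*26) + 16 = 138*(55 - 26) + 16 = 138*29 + 16 = 4002 + 16 = 4018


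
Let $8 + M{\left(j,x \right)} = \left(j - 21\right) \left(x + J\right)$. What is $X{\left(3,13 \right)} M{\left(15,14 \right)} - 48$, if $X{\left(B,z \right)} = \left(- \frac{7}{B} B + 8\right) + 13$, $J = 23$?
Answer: $-3268$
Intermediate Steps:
$X{\left(B,z \right)} = 14$ ($X{\left(B,z \right)} = \left(-7 + 8\right) + 13 = 1 + 13 = 14$)
$M{\left(j,x \right)} = -8 + \left(-21 + j\right) \left(23 + x\right)$ ($M{\left(j,x \right)} = -8 + \left(j - 21\right) \left(x + 23\right) = -8 + \left(-21 + j\right) \left(23 + x\right)$)
$X{\left(3,13 \right)} M{\left(15,14 \right)} - 48 = 14 \left(-491 - 294 + 23 \cdot 15 + 15 \cdot 14\right) - 48 = 14 \left(-491 - 294 + 345 + 210\right) - 48 = 14 \left(-230\right) - 48 = -3220 - 48 = -3268$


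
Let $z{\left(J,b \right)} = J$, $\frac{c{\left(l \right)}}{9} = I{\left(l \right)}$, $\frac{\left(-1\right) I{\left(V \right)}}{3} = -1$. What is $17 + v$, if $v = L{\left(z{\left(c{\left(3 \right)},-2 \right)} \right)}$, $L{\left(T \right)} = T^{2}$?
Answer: $746$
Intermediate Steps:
$I{\left(V \right)} = 3$ ($I{\left(V \right)} = \left(-3\right) \left(-1\right) = 3$)
$c{\left(l \right)} = 27$ ($c{\left(l \right)} = 9 \cdot 3 = 27$)
$v = 729$ ($v = 27^{2} = 729$)
$17 + v = 17 + 729 = 746$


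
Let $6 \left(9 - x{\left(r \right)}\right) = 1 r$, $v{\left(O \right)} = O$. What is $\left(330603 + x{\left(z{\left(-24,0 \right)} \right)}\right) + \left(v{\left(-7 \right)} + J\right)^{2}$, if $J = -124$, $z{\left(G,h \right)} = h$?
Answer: $347773$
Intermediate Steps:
$x{\left(r \right)} = 9 - \frac{r}{6}$ ($x{\left(r \right)} = 9 - \frac{1 r}{6} = 9 - \frac{r}{6}$)
$\left(330603 + x{\left(z{\left(-24,0 \right)} \right)}\right) + \left(v{\left(-7 \right)} + J\right)^{2} = \left(330603 + \left(9 - 0\right)\right) + \left(-7 - 124\right)^{2} = \left(330603 + \left(9 + 0\right)\right) + \left(-131\right)^{2} = \left(330603 + 9\right) + 17161 = 330612 + 17161 = 347773$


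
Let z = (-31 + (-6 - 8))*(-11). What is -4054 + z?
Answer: -3559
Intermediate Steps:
z = 495 (z = (-31 - 14)*(-11) = -45*(-11) = 495)
-4054 + z = -4054 + 495 = -3559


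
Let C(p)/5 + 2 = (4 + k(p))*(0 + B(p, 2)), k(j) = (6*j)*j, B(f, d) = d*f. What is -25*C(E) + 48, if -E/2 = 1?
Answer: 14298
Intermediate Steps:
E = -2 (E = -2*1 = -2)
k(j) = 6*j²
C(p) = -10 + 10*p*(4 + 6*p²) (C(p) = -10 + 5*((4 + 6*p²)*(0 + 2*p)) = -10 + 5*((4 + 6*p²)*(2*p)) = -10 + 5*(2*p*(4 + 6*p²)) = -10 + 10*p*(4 + 6*p²))
-25*C(E) + 48 = -25*(-10 + 40*(-2) + 60*(-2)³) + 48 = -25*(-10 - 80 + 60*(-8)) + 48 = -25*(-10 - 80 - 480) + 48 = -25*(-570) + 48 = 14250 + 48 = 14298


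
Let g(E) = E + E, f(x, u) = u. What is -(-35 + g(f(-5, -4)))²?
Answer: -1849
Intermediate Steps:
g(E) = 2*E
-(-35 + g(f(-5, -4)))² = -(-35 + 2*(-4))² = -(-35 - 8)² = -1*(-43)² = -1*1849 = -1849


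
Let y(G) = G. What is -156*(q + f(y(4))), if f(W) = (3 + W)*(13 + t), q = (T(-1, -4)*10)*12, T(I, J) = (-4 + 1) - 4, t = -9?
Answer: 126672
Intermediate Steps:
T(I, J) = -7 (T(I, J) = -3 - 4 = -7)
q = -840 (q = -7*10*12 = -70*12 = -840)
f(W) = 12 + 4*W (f(W) = (3 + W)*(13 - 9) = (3 + W)*4 = 12 + 4*W)
-156*(q + f(y(4))) = -156*(-840 + (12 + 4*4)) = -156*(-840 + (12 + 16)) = -156*(-840 + 28) = -156*(-812) = 126672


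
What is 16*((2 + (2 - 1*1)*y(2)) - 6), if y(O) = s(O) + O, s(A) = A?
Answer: 0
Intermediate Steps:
y(O) = 2*O (y(O) = O + O = 2*O)
16*((2 + (2 - 1*1)*y(2)) - 6) = 16*((2 + (2 - 1*1)*(2*2)) - 6) = 16*((2 + (2 - 1)*4) - 6) = 16*((2 + 1*4) - 6) = 16*((2 + 4) - 6) = 16*(6 - 6) = 16*0 = 0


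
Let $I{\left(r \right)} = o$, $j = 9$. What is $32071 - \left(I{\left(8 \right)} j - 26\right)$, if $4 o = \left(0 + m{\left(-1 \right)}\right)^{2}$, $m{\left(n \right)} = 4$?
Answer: $32061$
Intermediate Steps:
$o = 4$ ($o = \frac{\left(0 + 4\right)^{2}}{4} = \frac{4^{2}}{4} = \frac{1}{4} \cdot 16 = 4$)
$I{\left(r \right)} = 4$
$32071 - \left(I{\left(8 \right)} j - 26\right) = 32071 - \left(4 \cdot 9 - 26\right) = 32071 - \left(36 - 26\right) = 32071 - 10 = 32061$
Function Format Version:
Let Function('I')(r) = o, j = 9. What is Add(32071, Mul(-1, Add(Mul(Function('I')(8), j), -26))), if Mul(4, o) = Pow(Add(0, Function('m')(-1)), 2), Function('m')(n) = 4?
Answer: 32061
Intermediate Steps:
o = 4 (o = Mul(Rational(1, 4), Pow(Add(0, 4), 2)) = Mul(Rational(1, 4), Pow(4, 2)) = Mul(Rational(1, 4), 16) = 4)
Function('I')(r) = 4
Add(32071, Mul(-1, Add(Mul(Function('I')(8), j), -26))) = Add(32071, Mul(-1, Add(Mul(4, 9), -26))) = Add(32071, Mul(-1, Add(36, -26))) = Add(32071, Mul(-1, 10)) = Add(32071, -10) = 32061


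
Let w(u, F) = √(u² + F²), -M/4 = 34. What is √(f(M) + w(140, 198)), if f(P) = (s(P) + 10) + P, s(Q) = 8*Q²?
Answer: √(147842 + 2*√14701) ≈ 384.82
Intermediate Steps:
M = -136 (M = -4*34 = -136)
w(u, F) = √(F² + u²)
f(P) = 10 + P + 8*P² (f(P) = (8*P² + 10) + P = (10 + 8*P²) + P = 10 + P + 8*P²)
√(f(M) + w(140, 198)) = √((10 - 136 + 8*(-136)²) + √(198² + 140²)) = √((10 - 136 + 8*18496) + √(39204 + 19600)) = √((10 - 136 + 147968) + √58804) = √(147842 + 2*√14701)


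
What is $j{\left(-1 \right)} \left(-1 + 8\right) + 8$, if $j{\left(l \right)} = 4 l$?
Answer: $-20$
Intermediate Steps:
$j{\left(-1 \right)} \left(-1 + 8\right) + 8 = 4 \left(-1\right) \left(-1 + 8\right) + 8 = \left(-4\right) 7 + 8 = -28 + 8 = -20$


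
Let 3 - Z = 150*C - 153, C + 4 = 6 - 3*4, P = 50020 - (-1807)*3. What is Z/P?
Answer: 1656/55441 ≈ 0.029870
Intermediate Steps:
P = 55441 (P = 50020 - 1*(-5421) = 50020 + 5421 = 55441)
C = -10 (C = -4 + (6 - 3*4) = -4 + (6 - 12) = -4 - 6 = -10)
Z = 1656 (Z = 3 - (150*(-10) - 153) = 3 - (-1500 - 153) = 3 - 1*(-1653) = 3 + 1653 = 1656)
Z/P = 1656/55441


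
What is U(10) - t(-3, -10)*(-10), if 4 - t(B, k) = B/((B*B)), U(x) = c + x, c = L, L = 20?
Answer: 220/3 ≈ 73.333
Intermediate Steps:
c = 20
U(x) = 20 + x
t(B, k) = 4 - 1/B (t(B, k) = 4 - B/(B*B) = 4 - B/(B²) = 4 - B/B² = 4 - 1/B)
U(10) - t(-3, -10)*(-10) = (20 + 10) - (4 - 1/(-3))*(-10) = 30 - (4 - 1*(-⅓))*(-10) = 30 - (4 + ⅓)*(-10) = 30 - 13*(-10)/3 = 30 - 1*(-130/3) = 30 + 130/3 = 220/3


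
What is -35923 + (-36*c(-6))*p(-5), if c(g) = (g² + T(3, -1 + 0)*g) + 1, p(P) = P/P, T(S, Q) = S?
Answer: -36607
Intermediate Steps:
p(P) = 1
c(g) = 1 + g² + 3*g (c(g) = (g² + 3*g) + 1 = 1 + g² + 3*g)
-35923 + (-36*c(-6))*p(-5) = -35923 - 36*(1 + (-6)² + 3*(-6))*1 = -35923 - 36*(1 + 36 - 18)*1 = -35923 - 36*19*1 = -35923 - 684*1 = -35923 - 684 = -36607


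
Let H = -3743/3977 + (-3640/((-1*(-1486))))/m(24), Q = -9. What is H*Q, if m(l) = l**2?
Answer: 402280591/47278576 ≈ 8.5087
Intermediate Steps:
H = -402280591/425507184 (H = -3743/3977 + (-3640/((-1*(-1486))))/(24**2) = -3743*1/3977 - 3640/1486/576 = -3743/3977 - 3640*1/1486*(1/576) = -3743/3977 - 1820/743*1/576 = -3743/3977 - 455/106992 = -402280591/425507184 ≈ -0.94541)
H*Q = -402280591/425507184*(-9) = 402280591/47278576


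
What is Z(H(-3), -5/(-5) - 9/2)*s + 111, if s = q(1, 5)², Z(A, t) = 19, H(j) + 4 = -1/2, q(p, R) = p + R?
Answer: 795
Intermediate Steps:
q(p, R) = R + p
H(j) = -9/2 (H(j) = -4 - 1/2 = -4 - 1*½ = -4 - ½ = -9/2)
s = 36 (s = (5 + 1)² = 6² = 36)
Z(H(-3), -5/(-5) - 9/2)*s + 111 = 19*36 + 111 = 684 + 111 = 795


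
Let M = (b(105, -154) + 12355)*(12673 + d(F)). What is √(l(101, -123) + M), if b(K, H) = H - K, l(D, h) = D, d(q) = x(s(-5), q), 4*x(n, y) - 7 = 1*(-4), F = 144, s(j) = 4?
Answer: √153301781 ≈ 12382.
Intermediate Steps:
x(n, y) = ¾ (x(n, y) = 7/4 + (1*(-4))/4 = 7/4 + (¼)*(-4) = 7/4 - 1 = ¾)
d(q) = ¾
M = 153301680 (M = ((-154 - 1*105) + 12355)*(12673 + ¾) = ((-154 - 105) + 12355)*(50695/4) = (-259 + 12355)*(50695/4) = 12096*(50695/4) = 153301680)
√(l(101, -123) + M) = √(101 + 153301680) = √153301781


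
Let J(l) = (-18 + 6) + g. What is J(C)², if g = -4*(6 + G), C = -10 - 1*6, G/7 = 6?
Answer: 41616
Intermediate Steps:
G = 42 (G = 7*6 = 42)
C = -16 (C = -10 - 6 = -16)
g = -192 (g = -4*(6 + 42) = -4*48 = -192)
J(l) = -204 (J(l) = (-18 + 6) - 192 = -12 - 192 = -204)
J(C)² = (-204)² = 41616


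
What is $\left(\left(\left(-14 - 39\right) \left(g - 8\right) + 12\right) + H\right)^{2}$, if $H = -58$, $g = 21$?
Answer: $540225$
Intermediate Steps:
$\left(\left(\left(-14 - 39\right) \left(g - 8\right) + 12\right) + H\right)^{2} = \left(\left(\left(-14 - 39\right) \left(21 - 8\right) + 12\right) - 58\right)^{2} = \left(\left(\left(-53\right) 13 + 12\right) - 58\right)^{2} = \left(\left(-689 + 12\right) - 58\right)^{2} = \left(-677 - 58\right)^{2} = \left(-735\right)^{2} = 540225$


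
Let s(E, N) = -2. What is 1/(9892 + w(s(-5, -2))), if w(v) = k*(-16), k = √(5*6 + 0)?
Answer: 2473/24460996 + √30/6115249 ≈ 0.00010200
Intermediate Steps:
k = √30 (k = √(30 + 0) = √30 ≈ 5.4772)
w(v) = -16*√30 (w(v) = √30*(-16) = -16*√30)
1/(9892 + w(s(-5, -2))) = 1/(9892 - 16*√30)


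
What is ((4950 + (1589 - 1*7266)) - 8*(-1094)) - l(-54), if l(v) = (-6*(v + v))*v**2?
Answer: -1881543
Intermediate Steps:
l(v) = -12*v**3 (l(v) = (-12*v)*v**2 = -12*v**3)
((4950 + (1589 - 1*7266)) - 8*(-1094)) - l(-54) = ((4950 + (1589 - 1*7266)) - 8*(-1094)) - (-12)*(-54)**3 = ((4950 + (1589 - 7266)) + 8752) - (-12)*(-157464) = ((4950 - 5677) + 8752) - 1*1889568 = (-727 + 8752) - 1889568 = 8025 - 1889568 = -1881543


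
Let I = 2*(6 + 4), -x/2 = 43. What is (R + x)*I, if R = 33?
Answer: -1060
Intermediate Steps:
x = -86 (x = -2*43 = -86)
I = 20 (I = 2*10 = 20)
(R + x)*I = (33 - 86)*20 = -53*20 = -1060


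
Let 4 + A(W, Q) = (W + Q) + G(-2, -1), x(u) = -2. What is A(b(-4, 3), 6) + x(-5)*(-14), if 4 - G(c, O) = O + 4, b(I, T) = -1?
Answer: 30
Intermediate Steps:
G(c, O) = -O (G(c, O) = 4 - (O + 4) = 4 - (4 + O) = 4 + (-4 - O) = -O)
A(W, Q) = -3 + Q + W (A(W, Q) = -4 + ((W + Q) - 1*(-1)) = -4 + ((Q + W) + 1) = -4 + (1 + Q + W) = -3 + Q + W)
A(b(-4, 3), 6) + x(-5)*(-14) = (-3 + 6 - 1) - 2*(-14) = 2 + 28 = 30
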